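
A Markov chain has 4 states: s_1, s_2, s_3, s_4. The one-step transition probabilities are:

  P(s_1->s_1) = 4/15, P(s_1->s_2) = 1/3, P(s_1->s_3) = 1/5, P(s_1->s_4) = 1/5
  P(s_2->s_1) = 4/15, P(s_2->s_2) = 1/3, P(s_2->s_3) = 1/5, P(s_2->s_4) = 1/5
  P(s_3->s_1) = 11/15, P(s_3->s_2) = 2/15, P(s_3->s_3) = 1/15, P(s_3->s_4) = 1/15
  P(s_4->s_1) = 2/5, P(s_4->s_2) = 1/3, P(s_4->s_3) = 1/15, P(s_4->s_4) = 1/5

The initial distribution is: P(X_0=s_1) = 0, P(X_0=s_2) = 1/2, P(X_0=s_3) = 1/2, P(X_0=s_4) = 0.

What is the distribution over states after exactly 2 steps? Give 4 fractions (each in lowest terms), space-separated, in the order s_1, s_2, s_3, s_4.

Propagating the distribution step by step (d_{t+1} = d_t * P):
d_0 = (s_1=0, s_2=1/2, s_3=1/2, s_4=0)
  d_1[s_1] = 0*4/15 + 1/2*4/15 + 1/2*11/15 + 0*2/5 = 1/2
  d_1[s_2] = 0*1/3 + 1/2*1/3 + 1/2*2/15 + 0*1/3 = 7/30
  d_1[s_3] = 0*1/5 + 1/2*1/5 + 1/2*1/15 + 0*1/15 = 2/15
  d_1[s_4] = 0*1/5 + 1/2*1/5 + 1/2*1/15 + 0*1/5 = 2/15
d_1 = (s_1=1/2, s_2=7/30, s_3=2/15, s_4=2/15)
  d_2[s_1] = 1/2*4/15 + 7/30*4/15 + 2/15*11/15 + 2/15*2/5 = 26/75
  d_2[s_2] = 1/2*1/3 + 7/30*1/3 + 2/15*2/15 + 2/15*1/3 = 23/75
  d_2[s_3] = 1/2*1/5 + 7/30*1/5 + 2/15*1/15 + 2/15*1/15 = 37/225
  d_2[s_4] = 1/2*1/5 + 7/30*1/5 + 2/15*1/15 + 2/15*1/5 = 41/225
d_2 = (s_1=26/75, s_2=23/75, s_3=37/225, s_4=41/225)

Answer: 26/75 23/75 37/225 41/225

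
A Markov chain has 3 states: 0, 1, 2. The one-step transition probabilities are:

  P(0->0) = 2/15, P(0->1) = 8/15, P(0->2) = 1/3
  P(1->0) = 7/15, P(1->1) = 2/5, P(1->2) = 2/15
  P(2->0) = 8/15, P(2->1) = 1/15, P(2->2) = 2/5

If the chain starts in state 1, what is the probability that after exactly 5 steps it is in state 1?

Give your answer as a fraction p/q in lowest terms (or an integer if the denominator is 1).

Computing P^5 by repeated multiplication:
P^1 =
  0: [2/15, 8/15, 1/3]
  1: [7/15, 2/5, 2/15]
  2: [8/15, 1/15, 2/5]
P^2 =
  0: [4/9, 23/75, 56/225]
  1: [8/25, 94/225, 59/225]
  2: [71/225, 76/225, 26/75]
P^3 =
  0: [377/1125, 254/675, 974/3375]
  1: [1274/3375, 1199/3375, 902/3375]
  2: [1298/3375, 1102/3375, 13/45]
P^4 =
  0: [18944/50625, 17642/50625, 14039/50625]
  1: [18157/50625, 2032/5625, 2836/10125]
  2: [3622/10125, 17971/50625, 1616/5625]
P^5 =
  0: [273694/759375, 90481/253125, 214238/759375]
  1: [18518/50625, 269164/759375, 212441/759375]
  2: [278369/759375, 2138/6075, 71252/253125]

(P^5)[1 -> 1] = 269164/759375

Answer: 269164/759375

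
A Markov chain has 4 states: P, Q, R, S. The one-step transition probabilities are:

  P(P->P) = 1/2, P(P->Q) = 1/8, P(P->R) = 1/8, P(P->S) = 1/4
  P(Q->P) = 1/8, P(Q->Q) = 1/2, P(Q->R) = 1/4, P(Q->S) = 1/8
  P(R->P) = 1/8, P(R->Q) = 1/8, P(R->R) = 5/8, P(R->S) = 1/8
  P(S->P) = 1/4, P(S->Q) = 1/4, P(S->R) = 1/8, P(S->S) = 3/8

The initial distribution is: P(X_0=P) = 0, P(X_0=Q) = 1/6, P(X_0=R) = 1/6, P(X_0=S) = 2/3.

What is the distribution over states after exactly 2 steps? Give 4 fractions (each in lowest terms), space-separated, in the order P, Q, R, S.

Propagating the distribution step by step (d_{t+1} = d_t * P):
d_0 = (P=0, Q=1/6, R=1/6, S=2/3)
  d_1[P] = 0*1/2 + 1/6*1/8 + 1/6*1/8 + 2/3*1/4 = 5/24
  d_1[Q] = 0*1/8 + 1/6*1/2 + 1/6*1/8 + 2/3*1/4 = 13/48
  d_1[R] = 0*1/8 + 1/6*1/4 + 1/6*5/8 + 2/3*1/8 = 11/48
  d_1[S] = 0*1/4 + 1/6*1/8 + 1/6*1/8 + 2/3*3/8 = 7/24
d_1 = (P=5/24, Q=13/48, R=11/48, S=7/24)
  d_2[P] = 5/24*1/2 + 13/48*1/8 + 11/48*1/8 + 7/24*1/4 = 23/96
  d_2[Q] = 5/24*1/8 + 13/48*1/2 + 11/48*1/8 + 7/24*1/4 = 101/384
  d_2[R] = 5/24*1/8 + 13/48*1/4 + 11/48*5/8 + 7/24*1/8 = 35/128
  d_2[S] = 5/24*1/4 + 13/48*1/8 + 11/48*1/8 + 7/24*3/8 = 43/192
d_2 = (P=23/96, Q=101/384, R=35/128, S=43/192)

Answer: 23/96 101/384 35/128 43/192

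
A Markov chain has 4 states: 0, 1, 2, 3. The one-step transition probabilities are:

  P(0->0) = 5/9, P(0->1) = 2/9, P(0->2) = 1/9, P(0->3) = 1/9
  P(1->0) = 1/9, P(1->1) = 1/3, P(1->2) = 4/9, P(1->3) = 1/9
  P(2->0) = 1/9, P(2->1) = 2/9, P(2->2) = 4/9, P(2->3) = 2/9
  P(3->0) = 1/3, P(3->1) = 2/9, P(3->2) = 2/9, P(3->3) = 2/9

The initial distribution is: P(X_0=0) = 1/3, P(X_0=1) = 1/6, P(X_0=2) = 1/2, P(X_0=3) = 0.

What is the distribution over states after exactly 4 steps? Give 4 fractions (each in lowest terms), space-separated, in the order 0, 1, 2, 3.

Answer: 5230/19683 9841/39366 2095/6561 2165/13122

Derivation:
Propagating the distribution step by step (d_{t+1} = d_t * P):
d_0 = (0=1/3, 1=1/6, 2=1/2, 3=0)
  d_1[0] = 1/3*5/9 + 1/6*1/9 + 1/2*1/9 + 0*1/3 = 7/27
  d_1[1] = 1/3*2/9 + 1/6*1/3 + 1/2*2/9 + 0*2/9 = 13/54
  d_1[2] = 1/3*1/9 + 1/6*4/9 + 1/2*4/9 + 0*2/9 = 1/3
  d_1[3] = 1/3*1/9 + 1/6*1/9 + 1/2*2/9 + 0*2/9 = 1/6
d_1 = (0=7/27, 1=13/54, 2=1/3, 3=1/6)
  d_2[0] = 7/27*5/9 + 13/54*1/9 + 1/3*1/9 + 1/6*1/3 = 64/243
  d_2[1] = 7/27*2/9 + 13/54*1/3 + 1/3*2/9 + 1/6*2/9 = 121/486
  d_2[2] = 7/27*1/9 + 13/54*4/9 + 1/3*4/9 + 1/6*2/9 = 26/81
  d_2[3] = 7/27*1/9 + 13/54*1/9 + 1/3*2/9 + 1/6*2/9 = 1/6
d_2 = (0=64/243, 1=121/486, 2=26/81, 3=1/6)
  d_3[0] = 64/243*5/9 + 121/486*1/9 + 26/81*1/9 + 1/6*1/3 = 580/2187
  d_3[1] = 64/243*2/9 + 121/486*1/3 + 26/81*2/9 + 1/6*2/9 = 1093/4374
  d_3[2] = 64/243*1/9 + 121/486*4/9 + 26/81*4/9 + 1/6*2/9 = 233/729
  d_3[3] = 64/243*1/9 + 121/486*1/9 + 26/81*2/9 + 1/6*2/9 = 241/1458
d_3 = (0=580/2187, 1=1093/4374, 2=233/729, 3=241/1458)
  d_4[0] = 580/2187*5/9 + 1093/4374*1/9 + 233/729*1/9 + 241/1458*1/3 = 5230/19683
  d_4[1] = 580/2187*2/9 + 1093/4374*1/3 + 233/729*2/9 + 241/1458*2/9 = 9841/39366
  d_4[2] = 580/2187*1/9 + 1093/4374*4/9 + 233/729*4/9 + 241/1458*2/9 = 2095/6561
  d_4[3] = 580/2187*1/9 + 1093/4374*1/9 + 233/729*2/9 + 241/1458*2/9 = 2165/13122
d_4 = (0=5230/19683, 1=9841/39366, 2=2095/6561, 3=2165/13122)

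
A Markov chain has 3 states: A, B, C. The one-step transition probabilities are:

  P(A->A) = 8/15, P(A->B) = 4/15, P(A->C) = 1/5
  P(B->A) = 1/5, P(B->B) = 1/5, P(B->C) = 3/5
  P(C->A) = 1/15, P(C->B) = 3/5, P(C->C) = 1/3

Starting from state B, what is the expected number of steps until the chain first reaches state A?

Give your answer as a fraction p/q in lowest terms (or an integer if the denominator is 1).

Let h_i = expected steps to first reach A from state i.
Boundary: h_A = 0.
First-step equations for the other states:
  h_B = 1 + 1/5*h_A + 1/5*h_B + 3/5*h_C
  h_C = 1 + 1/15*h_A + 3/5*h_B + 1/3*h_C

Substituting h_A = 0 and rearranging gives the linear system (I - Q) h = 1:
  [4/5, -3/5] . (h_B, h_C) = 1
  [-3/5, 2/3] . (h_B, h_C) = 1

Solving yields:
  h_B = 95/13
  h_C = 105/13

Starting state is B, so the expected hitting time is h_B = 95/13.

Answer: 95/13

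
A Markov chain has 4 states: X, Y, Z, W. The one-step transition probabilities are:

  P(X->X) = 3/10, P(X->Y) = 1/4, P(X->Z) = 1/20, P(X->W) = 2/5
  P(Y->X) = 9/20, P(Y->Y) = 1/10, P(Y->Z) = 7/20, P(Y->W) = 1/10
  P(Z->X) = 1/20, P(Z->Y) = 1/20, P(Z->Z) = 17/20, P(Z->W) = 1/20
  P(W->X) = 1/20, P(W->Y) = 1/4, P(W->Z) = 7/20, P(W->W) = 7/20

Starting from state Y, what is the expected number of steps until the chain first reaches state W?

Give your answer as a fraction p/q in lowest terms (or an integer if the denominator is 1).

Answer: 3640/461

Derivation:
Let h_i = expected steps to first reach W from state i.
Boundary: h_W = 0.
First-step equations for the other states:
  h_X = 1 + 3/10*h_X + 1/4*h_Y + 1/20*h_Z + 2/5*h_W
  h_Y = 1 + 9/20*h_X + 1/10*h_Y + 7/20*h_Z + 1/10*h_W
  h_Z = 1 + 1/20*h_X + 1/20*h_Y + 17/20*h_Z + 1/20*h_W

Substituting h_W = 0 and rearranging gives the linear system (I - Q) h = 1:
  [7/10, -1/4, -1/20] . (h_X, h_Y, h_Z) = 1
  [-9/20, 9/10, -7/20] . (h_X, h_Y, h_Z) = 1
  [-1/20, -1/20, 3/20] . (h_X, h_Y, h_Z) = 1

Solving yields:
  h_X = 2320/461
  h_Y = 3640/461
  h_Z = 5060/461

Starting state is Y, so the expected hitting time is h_Y = 3640/461.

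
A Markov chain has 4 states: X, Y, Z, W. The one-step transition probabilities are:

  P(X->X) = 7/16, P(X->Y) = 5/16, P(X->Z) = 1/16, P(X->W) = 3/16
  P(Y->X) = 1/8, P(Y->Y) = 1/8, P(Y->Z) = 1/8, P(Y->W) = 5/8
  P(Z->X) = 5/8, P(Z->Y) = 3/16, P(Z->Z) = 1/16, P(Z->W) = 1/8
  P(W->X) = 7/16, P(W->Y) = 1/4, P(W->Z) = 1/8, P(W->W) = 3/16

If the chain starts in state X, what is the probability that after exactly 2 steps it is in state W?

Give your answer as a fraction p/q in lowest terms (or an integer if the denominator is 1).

Answer: 41/128

Derivation:
Computing P^2 by repeated multiplication:
P^1 =
  X: [7/16, 5/16, 1/16, 3/16]
  Y: [1/8, 1/8, 1/8, 5/8]
  Z: [5/8, 3/16, 1/16, 1/8]
  W: [7/16, 1/4, 1/8, 3/16]
P^2 =
  X: [45/128, 15/64, 3/32, 41/128]
  Y: [27/64, 15/64, 7/64, 15/64]
  Z: [25/64, 67/256, 21/256, 17/64]
  W: [49/128, 61/256, 23/256, 37/128]

(P^2)[X -> W] = 41/128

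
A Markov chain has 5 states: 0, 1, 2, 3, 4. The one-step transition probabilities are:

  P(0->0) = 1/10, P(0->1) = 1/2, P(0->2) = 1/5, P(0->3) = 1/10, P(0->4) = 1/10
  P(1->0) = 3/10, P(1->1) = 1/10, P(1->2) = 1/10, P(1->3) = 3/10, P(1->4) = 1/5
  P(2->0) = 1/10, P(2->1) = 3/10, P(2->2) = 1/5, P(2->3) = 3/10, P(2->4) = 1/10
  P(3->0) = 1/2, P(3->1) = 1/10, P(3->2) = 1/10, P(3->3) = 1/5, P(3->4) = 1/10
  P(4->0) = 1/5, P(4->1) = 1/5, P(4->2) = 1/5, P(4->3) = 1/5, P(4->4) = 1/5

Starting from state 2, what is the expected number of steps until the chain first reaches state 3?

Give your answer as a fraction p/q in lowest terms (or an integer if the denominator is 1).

Answer: 1315/332

Derivation:
Let h_i = expected steps to first reach 3 from state i.
Boundary: h_3 = 0.
First-step equations for the other states:
  h_0 = 1 + 1/10*h_0 + 1/2*h_1 + 1/5*h_2 + 1/10*h_3 + 1/10*h_4
  h_1 = 1 + 3/10*h_0 + 1/10*h_1 + 1/10*h_2 + 3/10*h_3 + 1/5*h_4
  h_2 = 1 + 1/10*h_0 + 3/10*h_1 + 1/5*h_2 + 3/10*h_3 + 1/10*h_4
  h_4 = 1 + 1/5*h_0 + 1/5*h_1 + 1/5*h_2 + 1/5*h_3 + 1/5*h_4

Substituting h_3 = 0 and rearranging gives the linear system (I - Q) h = 1:
  [9/10, -1/2, -1/5, -1/10] . (h_0, h_1, h_2, h_4) = 1
  [-3/10, 9/10, -1/10, -1/5] . (h_0, h_1, h_2, h_4) = 1
  [-1/10, -3/10, 4/5, -1/10] . (h_0, h_1, h_2, h_4) = 1
  [-1/5, -1/5, -1/5, 4/5] . (h_0, h_1, h_2, h_4) = 1

Solving yields:
  h_0 = 795/166
  h_1 = 1375/332
  h_2 = 1315/332
  h_4 = 1485/332

Starting state is 2, so the expected hitting time is h_2 = 1315/332.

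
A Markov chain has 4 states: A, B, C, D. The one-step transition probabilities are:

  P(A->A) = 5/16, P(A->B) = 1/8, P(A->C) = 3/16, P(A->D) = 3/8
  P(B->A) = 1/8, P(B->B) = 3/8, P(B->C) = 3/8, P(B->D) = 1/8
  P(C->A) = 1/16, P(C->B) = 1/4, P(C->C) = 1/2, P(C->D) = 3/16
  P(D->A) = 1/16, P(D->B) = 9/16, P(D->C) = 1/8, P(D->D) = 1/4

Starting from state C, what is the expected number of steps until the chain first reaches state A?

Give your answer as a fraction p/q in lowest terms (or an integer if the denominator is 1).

Let h_i = expected steps to first reach A from state i.
Boundary: h_A = 0.
First-step equations for the other states:
  h_B = 1 + 1/8*h_A + 3/8*h_B + 3/8*h_C + 1/8*h_D
  h_C = 1 + 1/16*h_A + 1/4*h_B + 1/2*h_C + 3/16*h_D
  h_D = 1 + 1/16*h_A + 9/16*h_B + 1/8*h_C + 1/4*h_D

Substituting h_A = 0 and rearranging gives the linear system (I - Q) h = 1:
  [5/8, -3/8, -1/8] . (h_B, h_C, h_D) = 1
  [-1/4, 1/2, -3/16] . (h_B, h_C, h_D) = 1
  [-9/16, -1/8, 3/4] . (h_B, h_C, h_D) = 1

Solving yields:
  h_B = 320/29
  h_C = 344/29
  h_D = 336/29

Starting state is C, so the expected hitting time is h_C = 344/29.

Answer: 344/29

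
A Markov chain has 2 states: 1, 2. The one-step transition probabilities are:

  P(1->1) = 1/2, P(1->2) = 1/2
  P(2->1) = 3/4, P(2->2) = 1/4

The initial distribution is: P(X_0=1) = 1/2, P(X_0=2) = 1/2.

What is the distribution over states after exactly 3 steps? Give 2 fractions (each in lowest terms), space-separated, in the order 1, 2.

Answer: 77/128 51/128

Derivation:
Propagating the distribution step by step (d_{t+1} = d_t * P):
d_0 = (1=1/2, 2=1/2)
  d_1[1] = 1/2*1/2 + 1/2*3/4 = 5/8
  d_1[2] = 1/2*1/2 + 1/2*1/4 = 3/8
d_1 = (1=5/8, 2=3/8)
  d_2[1] = 5/8*1/2 + 3/8*3/4 = 19/32
  d_2[2] = 5/8*1/2 + 3/8*1/4 = 13/32
d_2 = (1=19/32, 2=13/32)
  d_3[1] = 19/32*1/2 + 13/32*3/4 = 77/128
  d_3[2] = 19/32*1/2 + 13/32*1/4 = 51/128
d_3 = (1=77/128, 2=51/128)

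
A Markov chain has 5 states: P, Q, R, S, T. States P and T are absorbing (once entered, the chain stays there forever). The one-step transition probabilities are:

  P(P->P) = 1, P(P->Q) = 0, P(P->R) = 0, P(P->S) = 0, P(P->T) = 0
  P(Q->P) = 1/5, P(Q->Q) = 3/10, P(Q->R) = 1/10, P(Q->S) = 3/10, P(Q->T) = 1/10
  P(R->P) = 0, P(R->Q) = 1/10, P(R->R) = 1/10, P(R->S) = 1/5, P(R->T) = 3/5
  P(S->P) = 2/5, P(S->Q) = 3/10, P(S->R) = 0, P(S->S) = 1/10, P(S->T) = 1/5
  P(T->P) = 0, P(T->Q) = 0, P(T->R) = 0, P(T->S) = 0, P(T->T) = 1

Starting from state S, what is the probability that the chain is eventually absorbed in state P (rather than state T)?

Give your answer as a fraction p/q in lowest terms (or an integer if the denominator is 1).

Let a_i = P(absorbed in P | start in state i).
Boundary conditions: a_P = 1, a_T = 0.
For each transient state i, a_i = sum_j P(i->j) * a_j:
  a_Q = 1/5*a_P + 3/10*a_Q + 1/10*a_R + 3/10*a_S + 1/10*a_T
  a_R = 0*a_P + 1/10*a_Q + 1/10*a_R + 1/5*a_S + 3/5*a_T
  a_S = 2/5*a_P + 3/10*a_Q + 0*a_R + 1/10*a_S + 1/5*a_T

Substituting a_P = 1 and a_T = 0, rearrange to (I - Q) a = r where r[i] = P(i -> P):
  [7/10, -1/10, -3/10] . (a_Q, a_R, a_S) = 1/5
  [-1/10, 9/10, -1/5] . (a_Q, a_R, a_S) = 0
  [-3/10, 0, 9/10] . (a_Q, a_R, a_S) = 2/5

Solving yields:
  a_Q = 278/471
  a_R = 98/471
  a_S = 302/471

Starting state is S, so the absorption probability is a_S = 302/471.

Answer: 302/471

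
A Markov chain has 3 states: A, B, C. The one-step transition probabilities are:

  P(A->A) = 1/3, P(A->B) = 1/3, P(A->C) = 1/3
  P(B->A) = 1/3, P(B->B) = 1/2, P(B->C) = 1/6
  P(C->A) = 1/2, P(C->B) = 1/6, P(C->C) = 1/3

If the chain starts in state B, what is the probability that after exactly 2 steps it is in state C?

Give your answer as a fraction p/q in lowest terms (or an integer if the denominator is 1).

Computing P^2 by repeated multiplication:
P^1 =
  A: [1/3, 1/3, 1/3]
  B: [1/3, 1/2, 1/6]
  C: [1/2, 1/6, 1/3]
P^2 =
  A: [7/18, 1/3, 5/18]
  B: [13/36, 7/18, 1/4]
  C: [7/18, 11/36, 11/36]

(P^2)[B -> C] = 1/4

Answer: 1/4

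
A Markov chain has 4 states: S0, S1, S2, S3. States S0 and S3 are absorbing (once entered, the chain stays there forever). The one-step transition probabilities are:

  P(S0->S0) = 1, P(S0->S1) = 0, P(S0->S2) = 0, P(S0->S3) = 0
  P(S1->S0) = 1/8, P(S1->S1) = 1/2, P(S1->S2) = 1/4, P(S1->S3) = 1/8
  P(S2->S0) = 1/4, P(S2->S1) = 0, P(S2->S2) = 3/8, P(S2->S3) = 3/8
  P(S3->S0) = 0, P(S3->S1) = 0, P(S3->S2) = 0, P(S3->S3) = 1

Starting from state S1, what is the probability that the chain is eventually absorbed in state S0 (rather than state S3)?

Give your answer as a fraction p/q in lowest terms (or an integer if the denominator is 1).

Let a_i = P(absorbed in S0 | start in state i).
Boundary conditions: a_S0 = 1, a_S3 = 0.
For each transient state i, a_i = sum_j P(i->j) * a_j:
  a_S1 = 1/8*a_S0 + 1/2*a_S1 + 1/4*a_S2 + 1/8*a_S3
  a_S2 = 1/4*a_S0 + 0*a_S1 + 3/8*a_S2 + 3/8*a_S3

Substituting a_S0 = 1 and a_S3 = 0, rearrange to (I - Q) a = r where r[i] = P(i -> S0):
  [1/2, -1/4] . (a_S1, a_S2) = 1/8
  [0, 5/8] . (a_S1, a_S2) = 1/4

Solving yields:
  a_S1 = 9/20
  a_S2 = 2/5

Starting state is S1, so the absorption probability is a_S1 = 9/20.

Answer: 9/20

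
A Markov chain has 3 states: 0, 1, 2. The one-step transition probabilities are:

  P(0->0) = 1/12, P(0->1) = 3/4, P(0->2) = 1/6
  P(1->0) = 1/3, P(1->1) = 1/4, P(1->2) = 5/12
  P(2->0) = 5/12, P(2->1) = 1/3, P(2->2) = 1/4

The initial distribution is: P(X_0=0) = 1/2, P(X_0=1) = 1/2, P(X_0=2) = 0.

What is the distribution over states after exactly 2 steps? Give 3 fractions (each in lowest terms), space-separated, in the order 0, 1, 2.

Answer: 11/36 109/288 91/288

Derivation:
Propagating the distribution step by step (d_{t+1} = d_t * P):
d_0 = (0=1/2, 1=1/2, 2=0)
  d_1[0] = 1/2*1/12 + 1/2*1/3 + 0*5/12 = 5/24
  d_1[1] = 1/2*3/4 + 1/2*1/4 + 0*1/3 = 1/2
  d_1[2] = 1/2*1/6 + 1/2*5/12 + 0*1/4 = 7/24
d_1 = (0=5/24, 1=1/2, 2=7/24)
  d_2[0] = 5/24*1/12 + 1/2*1/3 + 7/24*5/12 = 11/36
  d_2[1] = 5/24*3/4 + 1/2*1/4 + 7/24*1/3 = 109/288
  d_2[2] = 5/24*1/6 + 1/2*5/12 + 7/24*1/4 = 91/288
d_2 = (0=11/36, 1=109/288, 2=91/288)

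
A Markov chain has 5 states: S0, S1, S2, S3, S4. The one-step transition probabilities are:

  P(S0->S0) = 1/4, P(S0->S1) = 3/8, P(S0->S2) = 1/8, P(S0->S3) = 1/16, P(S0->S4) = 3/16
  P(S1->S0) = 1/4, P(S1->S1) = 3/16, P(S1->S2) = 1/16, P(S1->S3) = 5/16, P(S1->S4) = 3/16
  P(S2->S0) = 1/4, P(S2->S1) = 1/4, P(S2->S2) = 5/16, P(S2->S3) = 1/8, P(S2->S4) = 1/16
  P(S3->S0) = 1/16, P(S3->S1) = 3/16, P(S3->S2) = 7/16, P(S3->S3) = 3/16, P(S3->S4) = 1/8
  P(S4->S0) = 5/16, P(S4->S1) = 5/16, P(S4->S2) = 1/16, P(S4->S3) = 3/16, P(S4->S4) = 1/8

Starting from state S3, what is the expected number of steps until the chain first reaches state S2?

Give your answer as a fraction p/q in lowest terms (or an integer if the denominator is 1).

Let h_i = expected steps to first reach S2 from state i.
Boundary: h_S2 = 0.
First-step equations for the other states:
  h_S0 = 1 + 1/4*h_S0 + 3/8*h_S1 + 1/8*h_S2 + 1/16*h_S3 + 3/16*h_S4
  h_S1 = 1 + 1/4*h_S0 + 3/16*h_S1 + 1/16*h_S2 + 5/16*h_S3 + 3/16*h_S4
  h_S3 = 1 + 1/16*h_S0 + 3/16*h_S1 + 7/16*h_S2 + 3/16*h_S3 + 1/8*h_S4
  h_S4 = 1 + 5/16*h_S0 + 5/16*h_S1 + 1/16*h_S2 + 3/16*h_S3 + 1/8*h_S4

Substituting h_S2 = 0 and rearranging gives the linear system (I - Q) h = 1:
  [3/4, -3/8, -1/16, -3/16] . (h_S0, h_S1, h_S3, h_S4) = 1
  [-1/4, 13/16, -5/16, -3/16] . (h_S0, h_S1, h_S3, h_S4) = 1
  [-1/16, -3/16, 13/16, -1/8] . (h_S0, h_S1, h_S3, h_S4) = 1
  [-5/16, -5/16, -3/16, 7/8] . (h_S0, h_S1, h_S3, h_S4) = 1

Solving yields:
  h_S0 = 2720/413
  h_S1 = 18624/2891
  h_S3 = 12304/2891
  h_S4 = 19392/2891

Starting state is S3, so the expected hitting time is h_S3 = 12304/2891.

Answer: 12304/2891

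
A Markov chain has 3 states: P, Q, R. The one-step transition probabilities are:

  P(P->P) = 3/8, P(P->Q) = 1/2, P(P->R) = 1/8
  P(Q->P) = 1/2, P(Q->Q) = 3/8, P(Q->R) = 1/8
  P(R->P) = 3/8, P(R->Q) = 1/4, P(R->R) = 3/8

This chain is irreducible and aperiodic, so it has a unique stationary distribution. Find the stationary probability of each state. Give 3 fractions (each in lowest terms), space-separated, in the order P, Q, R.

The stationary distribution satisfies pi = pi * P, i.e.:
  pi_P = 3/8*pi_P + 1/2*pi_Q + 3/8*pi_R
  pi_Q = 1/2*pi_P + 3/8*pi_Q + 1/4*pi_R
  pi_R = 1/8*pi_P + 1/8*pi_Q + 3/8*pi_R
with normalization: pi_P + pi_Q + pi_R = 1.

Using the first 2 balance equations plus normalization, the linear system A*pi = b is:
  [-5/8, 1/2, 3/8] . pi = 0
  [1/2, -5/8, 1/4] . pi = 0
  [1, 1, 1] . pi = 1

Solving yields:
  pi_P = 23/54
  pi_Q = 11/27
  pi_R = 1/6

Verification (pi * P):
  23/54*3/8 + 11/27*1/2 + 1/6*3/8 = 23/54 = pi_P  (ok)
  23/54*1/2 + 11/27*3/8 + 1/6*1/4 = 11/27 = pi_Q  (ok)
  23/54*1/8 + 11/27*1/8 + 1/6*3/8 = 1/6 = pi_R  (ok)

Answer: 23/54 11/27 1/6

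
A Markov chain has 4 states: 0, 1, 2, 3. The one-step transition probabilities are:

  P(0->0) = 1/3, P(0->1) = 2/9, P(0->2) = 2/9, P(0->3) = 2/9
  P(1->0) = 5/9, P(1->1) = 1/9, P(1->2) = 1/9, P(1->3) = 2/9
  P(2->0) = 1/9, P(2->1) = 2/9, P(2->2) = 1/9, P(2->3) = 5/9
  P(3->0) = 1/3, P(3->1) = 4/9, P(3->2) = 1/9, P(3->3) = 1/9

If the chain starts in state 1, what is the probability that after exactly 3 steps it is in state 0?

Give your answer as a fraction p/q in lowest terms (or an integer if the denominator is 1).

Computing P^3 by repeated multiplication:
P^1 =
  0: [1/3, 2/9, 2/9, 2/9]
  1: [5/9, 1/9, 1/9, 2/9]
  2: [1/9, 2/9, 1/9, 5/9]
  3: [1/3, 4/9, 1/9, 1/9]
P^2 =
  0: [1/3, 20/81, 4/27, 22/81]
  1: [1/3, 7/27, 14/81, 19/81]
  2: [29/81, 26/81, 10/81, 16/81]
  3: [11/27, 16/81, 4/27, 20/81]
P^3 =
  0: [259/729, 62/243, 4/27, 176/729]
  1: [257/729, 179/729, 4/27, 185/729]
  2: [275/729, 56/243, 110/729, 176/729]
  3: [251/729, 62/243, 38/243, 178/729]

(P^3)[1 -> 0] = 257/729

Answer: 257/729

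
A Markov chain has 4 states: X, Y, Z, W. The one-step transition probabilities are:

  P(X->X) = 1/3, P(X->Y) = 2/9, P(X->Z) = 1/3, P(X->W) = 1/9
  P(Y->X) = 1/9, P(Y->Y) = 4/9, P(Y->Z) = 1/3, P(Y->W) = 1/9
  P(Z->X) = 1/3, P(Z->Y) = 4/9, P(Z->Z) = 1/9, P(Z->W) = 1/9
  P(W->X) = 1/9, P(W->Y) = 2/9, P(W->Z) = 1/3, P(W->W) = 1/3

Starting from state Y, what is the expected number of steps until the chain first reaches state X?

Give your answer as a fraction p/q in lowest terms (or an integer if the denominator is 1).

Let h_i = expected steps to first reach X from state i.
Boundary: h_X = 0.
First-step equations for the other states:
  h_Y = 1 + 1/9*h_X + 4/9*h_Y + 1/3*h_Z + 1/9*h_W
  h_Z = 1 + 1/3*h_X + 4/9*h_Y + 1/9*h_Z + 1/9*h_W
  h_W = 1 + 1/9*h_X + 2/9*h_Y + 1/3*h_Z + 1/3*h_W

Substituting h_X = 0 and rearranging gives the linear system (I - Q) h = 1:
  [5/9, -1/3, -1/9] . (h_Y, h_Z, h_W) = 1
  [-4/9, 8/9, -1/9] . (h_Y, h_Z, h_W) = 1
  [-2/9, -1/3, 2/3] . (h_Y, h_Z, h_W) = 1

Solving yields:
  h_Y = 99/17
  h_Z = 81/17
  h_W = 99/17

Starting state is Y, so the expected hitting time is h_Y = 99/17.

Answer: 99/17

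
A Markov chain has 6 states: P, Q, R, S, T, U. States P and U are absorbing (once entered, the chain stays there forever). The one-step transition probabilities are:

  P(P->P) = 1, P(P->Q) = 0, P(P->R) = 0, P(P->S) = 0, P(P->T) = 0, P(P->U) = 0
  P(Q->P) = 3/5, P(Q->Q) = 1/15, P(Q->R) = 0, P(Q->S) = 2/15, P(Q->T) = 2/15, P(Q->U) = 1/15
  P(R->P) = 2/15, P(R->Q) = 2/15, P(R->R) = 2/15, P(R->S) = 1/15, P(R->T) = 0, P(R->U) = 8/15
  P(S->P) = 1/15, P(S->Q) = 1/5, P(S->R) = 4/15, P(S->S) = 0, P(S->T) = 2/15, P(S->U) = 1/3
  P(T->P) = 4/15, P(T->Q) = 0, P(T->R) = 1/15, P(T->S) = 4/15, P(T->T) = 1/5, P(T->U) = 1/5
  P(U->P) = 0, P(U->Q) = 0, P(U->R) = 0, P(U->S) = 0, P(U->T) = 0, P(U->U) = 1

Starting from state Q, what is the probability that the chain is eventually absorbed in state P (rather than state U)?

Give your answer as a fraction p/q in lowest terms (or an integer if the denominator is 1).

Let a_i = P(absorbed in P | start in state i).
Boundary conditions: a_P = 1, a_U = 0.
For each transient state i, a_i = sum_j P(i->j) * a_j:
  a_Q = 3/5*a_P + 1/15*a_Q + 0*a_R + 2/15*a_S + 2/15*a_T + 1/15*a_U
  a_R = 2/15*a_P + 2/15*a_Q + 2/15*a_R + 1/15*a_S + 0*a_T + 8/15*a_U
  a_S = 1/15*a_P + 1/5*a_Q + 4/15*a_R + 0*a_S + 2/15*a_T + 1/3*a_U
  a_T = 4/15*a_P + 0*a_Q + 1/15*a_R + 4/15*a_S + 1/5*a_T + 1/5*a_U

Substituting a_P = 1 and a_U = 0, rearrange to (I - Q) a = r where r[i] = P(i -> P):
  [14/15, 0, -2/15, -2/15] . (a_Q, a_R, a_S, a_T) = 3/5
  [-2/15, 13/15, -1/15, 0] . (a_Q, a_R, a_S, a_T) = 2/15
  [-1/5, -4/15, 1, -2/15] . (a_Q, a_R, a_S, a_T) = 1/15
  [0, -1/15, -4/15, 4/5] . (a_Q, a_R, a_S, a_T) = 4/15

Solving yields:
  a_Q = 11076/14513
  a_R = 4342/14513
  a_S = 5268/14513
  a_T = 13911/29026

Starting state is Q, so the absorption probability is a_Q = 11076/14513.

Answer: 11076/14513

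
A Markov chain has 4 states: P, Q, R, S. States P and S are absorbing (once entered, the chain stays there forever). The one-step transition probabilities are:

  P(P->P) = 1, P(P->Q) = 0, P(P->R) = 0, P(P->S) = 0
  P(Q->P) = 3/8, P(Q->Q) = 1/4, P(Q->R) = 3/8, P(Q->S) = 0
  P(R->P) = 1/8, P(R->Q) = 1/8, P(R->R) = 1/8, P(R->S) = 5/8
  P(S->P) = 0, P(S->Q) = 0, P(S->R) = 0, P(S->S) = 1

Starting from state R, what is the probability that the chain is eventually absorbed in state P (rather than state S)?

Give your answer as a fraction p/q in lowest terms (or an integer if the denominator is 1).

Let a_i = P(absorbed in P | start in state i).
Boundary conditions: a_P = 1, a_S = 0.
For each transient state i, a_i = sum_j P(i->j) * a_j:
  a_Q = 3/8*a_P + 1/4*a_Q + 3/8*a_R + 0*a_S
  a_R = 1/8*a_P + 1/8*a_Q + 1/8*a_R + 5/8*a_S

Substituting a_P = 1 and a_S = 0, rearrange to (I - Q) a = r where r[i] = P(i -> P):
  [3/4, -3/8] . (a_Q, a_R) = 3/8
  [-1/8, 7/8] . (a_Q, a_R) = 1/8

Solving yields:
  a_Q = 8/13
  a_R = 3/13

Starting state is R, so the absorption probability is a_R = 3/13.

Answer: 3/13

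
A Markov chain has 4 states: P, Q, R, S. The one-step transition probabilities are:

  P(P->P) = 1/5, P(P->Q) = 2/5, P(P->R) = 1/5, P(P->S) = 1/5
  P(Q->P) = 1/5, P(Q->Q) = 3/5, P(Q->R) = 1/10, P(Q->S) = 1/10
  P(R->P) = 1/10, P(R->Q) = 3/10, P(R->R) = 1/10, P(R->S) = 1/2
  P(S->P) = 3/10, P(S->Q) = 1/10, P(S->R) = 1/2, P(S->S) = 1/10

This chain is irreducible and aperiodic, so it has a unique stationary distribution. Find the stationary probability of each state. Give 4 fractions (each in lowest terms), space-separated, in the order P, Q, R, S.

Answer: 1/5 2/5 1/5 1/5

Derivation:
The stationary distribution satisfies pi = pi * P, i.e.:
  pi_P = 1/5*pi_P + 1/5*pi_Q + 1/10*pi_R + 3/10*pi_S
  pi_Q = 2/5*pi_P + 3/5*pi_Q + 3/10*pi_R + 1/10*pi_S
  pi_R = 1/5*pi_P + 1/10*pi_Q + 1/10*pi_R + 1/2*pi_S
  pi_S = 1/5*pi_P + 1/10*pi_Q + 1/2*pi_R + 1/10*pi_S
with normalization: pi_P + pi_Q + pi_R + pi_S = 1.

Using the first 3 balance equations plus normalization, the linear system A*pi = b is:
  [-4/5, 1/5, 1/10, 3/10] . pi = 0
  [2/5, -2/5, 3/10, 1/10] . pi = 0
  [1/5, 1/10, -9/10, 1/2] . pi = 0
  [1, 1, 1, 1] . pi = 1

Solving yields:
  pi_P = 1/5
  pi_Q = 2/5
  pi_R = 1/5
  pi_S = 1/5

Verification (pi * P):
  1/5*1/5 + 2/5*1/5 + 1/5*1/10 + 1/5*3/10 = 1/5 = pi_P  (ok)
  1/5*2/5 + 2/5*3/5 + 1/5*3/10 + 1/5*1/10 = 2/5 = pi_Q  (ok)
  1/5*1/5 + 2/5*1/10 + 1/5*1/10 + 1/5*1/2 = 1/5 = pi_R  (ok)
  1/5*1/5 + 2/5*1/10 + 1/5*1/2 + 1/5*1/10 = 1/5 = pi_S  (ok)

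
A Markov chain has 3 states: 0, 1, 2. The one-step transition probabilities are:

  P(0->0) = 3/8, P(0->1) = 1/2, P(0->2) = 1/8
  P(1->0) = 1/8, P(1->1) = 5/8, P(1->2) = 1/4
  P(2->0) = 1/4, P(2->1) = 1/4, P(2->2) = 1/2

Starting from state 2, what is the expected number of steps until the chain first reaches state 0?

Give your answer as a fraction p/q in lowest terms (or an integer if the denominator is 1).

Answer: 5

Derivation:
Let h_i = expected steps to first reach 0 from state i.
Boundary: h_0 = 0.
First-step equations for the other states:
  h_1 = 1 + 1/8*h_0 + 5/8*h_1 + 1/4*h_2
  h_2 = 1 + 1/4*h_0 + 1/4*h_1 + 1/2*h_2

Substituting h_0 = 0 and rearranging gives the linear system (I - Q) h = 1:
  [3/8, -1/4] . (h_1, h_2) = 1
  [-1/4, 1/2] . (h_1, h_2) = 1

Solving yields:
  h_1 = 6
  h_2 = 5

Starting state is 2, so the expected hitting time is h_2 = 5.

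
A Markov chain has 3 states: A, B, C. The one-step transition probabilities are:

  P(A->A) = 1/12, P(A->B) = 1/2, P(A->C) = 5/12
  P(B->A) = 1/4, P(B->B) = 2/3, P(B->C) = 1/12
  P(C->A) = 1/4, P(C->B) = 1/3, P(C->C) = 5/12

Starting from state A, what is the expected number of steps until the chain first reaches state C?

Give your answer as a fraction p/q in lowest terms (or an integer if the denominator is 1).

Answer: 60/13

Derivation:
Let h_i = expected steps to first reach C from state i.
Boundary: h_C = 0.
First-step equations for the other states:
  h_A = 1 + 1/12*h_A + 1/2*h_B + 5/12*h_C
  h_B = 1 + 1/4*h_A + 2/3*h_B + 1/12*h_C

Substituting h_C = 0 and rearranging gives the linear system (I - Q) h = 1:
  [11/12, -1/2] . (h_A, h_B) = 1
  [-1/4, 1/3] . (h_A, h_B) = 1

Solving yields:
  h_A = 60/13
  h_B = 84/13

Starting state is A, so the expected hitting time is h_A = 60/13.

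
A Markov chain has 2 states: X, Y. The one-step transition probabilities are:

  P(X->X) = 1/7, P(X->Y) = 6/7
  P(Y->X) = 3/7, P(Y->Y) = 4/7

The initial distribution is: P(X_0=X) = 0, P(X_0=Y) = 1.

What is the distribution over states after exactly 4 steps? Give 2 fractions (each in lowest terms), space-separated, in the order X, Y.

Propagating the distribution step by step (d_{t+1} = d_t * P):
d_0 = (X=0, Y=1)
  d_1[X] = 0*1/7 + 1*3/7 = 3/7
  d_1[Y] = 0*6/7 + 1*4/7 = 4/7
d_1 = (X=3/7, Y=4/7)
  d_2[X] = 3/7*1/7 + 4/7*3/7 = 15/49
  d_2[Y] = 3/7*6/7 + 4/7*4/7 = 34/49
d_2 = (X=15/49, Y=34/49)
  d_3[X] = 15/49*1/7 + 34/49*3/7 = 117/343
  d_3[Y] = 15/49*6/7 + 34/49*4/7 = 226/343
d_3 = (X=117/343, Y=226/343)
  d_4[X] = 117/343*1/7 + 226/343*3/7 = 795/2401
  d_4[Y] = 117/343*6/7 + 226/343*4/7 = 1606/2401
d_4 = (X=795/2401, Y=1606/2401)

Answer: 795/2401 1606/2401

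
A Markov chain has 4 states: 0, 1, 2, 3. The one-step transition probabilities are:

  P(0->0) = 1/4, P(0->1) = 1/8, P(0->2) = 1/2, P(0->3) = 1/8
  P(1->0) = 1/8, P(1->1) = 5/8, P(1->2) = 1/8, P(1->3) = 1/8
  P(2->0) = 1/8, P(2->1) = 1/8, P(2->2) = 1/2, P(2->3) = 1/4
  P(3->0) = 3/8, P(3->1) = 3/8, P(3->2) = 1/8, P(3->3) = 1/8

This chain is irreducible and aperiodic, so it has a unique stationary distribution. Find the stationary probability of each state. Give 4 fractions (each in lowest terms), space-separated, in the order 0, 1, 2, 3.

Answer: 26/137 91/274 43/137 45/274

Derivation:
The stationary distribution satisfies pi = pi * P, i.e.:
  pi_0 = 1/4*pi_0 + 1/8*pi_1 + 1/8*pi_2 + 3/8*pi_3
  pi_1 = 1/8*pi_0 + 5/8*pi_1 + 1/8*pi_2 + 3/8*pi_3
  pi_2 = 1/2*pi_0 + 1/8*pi_1 + 1/2*pi_2 + 1/8*pi_3
  pi_3 = 1/8*pi_0 + 1/8*pi_1 + 1/4*pi_2 + 1/8*pi_3
with normalization: pi_0 + pi_1 + pi_2 + pi_3 = 1.

Using the first 3 balance equations plus normalization, the linear system A*pi = b is:
  [-3/4, 1/8, 1/8, 3/8] . pi = 0
  [1/8, -3/8, 1/8, 3/8] . pi = 0
  [1/2, 1/8, -1/2, 1/8] . pi = 0
  [1, 1, 1, 1] . pi = 1

Solving yields:
  pi_0 = 26/137
  pi_1 = 91/274
  pi_2 = 43/137
  pi_3 = 45/274

Verification (pi * P):
  26/137*1/4 + 91/274*1/8 + 43/137*1/8 + 45/274*3/8 = 26/137 = pi_0  (ok)
  26/137*1/8 + 91/274*5/8 + 43/137*1/8 + 45/274*3/8 = 91/274 = pi_1  (ok)
  26/137*1/2 + 91/274*1/8 + 43/137*1/2 + 45/274*1/8 = 43/137 = pi_2  (ok)
  26/137*1/8 + 91/274*1/8 + 43/137*1/4 + 45/274*1/8 = 45/274 = pi_3  (ok)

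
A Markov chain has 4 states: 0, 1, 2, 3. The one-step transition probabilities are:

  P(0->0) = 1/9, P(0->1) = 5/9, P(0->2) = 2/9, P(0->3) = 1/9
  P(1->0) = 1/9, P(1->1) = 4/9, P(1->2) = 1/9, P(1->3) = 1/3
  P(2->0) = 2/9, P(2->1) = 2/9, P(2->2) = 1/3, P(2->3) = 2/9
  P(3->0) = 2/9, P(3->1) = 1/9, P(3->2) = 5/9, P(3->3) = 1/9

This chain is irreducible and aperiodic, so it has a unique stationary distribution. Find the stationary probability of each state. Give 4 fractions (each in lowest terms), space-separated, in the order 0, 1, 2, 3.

The stationary distribution satisfies pi = pi * P, i.e.:
  pi_0 = 1/9*pi_0 + 1/9*pi_1 + 2/9*pi_2 + 2/9*pi_3
  pi_1 = 5/9*pi_0 + 4/9*pi_1 + 2/9*pi_2 + 1/9*pi_3
  pi_2 = 2/9*pi_0 + 1/9*pi_1 + 1/3*pi_2 + 5/9*pi_3
  pi_3 = 1/9*pi_0 + 1/3*pi_1 + 2/9*pi_2 + 1/9*pi_3
with normalization: pi_0 + pi_1 + pi_2 + pi_3 = 1.

Using the first 3 balance equations plus normalization, the linear system A*pi = b is:
  [-8/9, 1/9, 2/9, 2/9] . pi = 0
  [5/9, -5/9, 2/9, 1/9] . pi = 0
  [2/9, 1/9, -2/3, 5/9] . pi = 0
  [1, 1, 1, 1] . pi = 1

Solving yields:
  pi_0 = 124/741
  pi_1 = 242/741
  pi_2 = 215/741
  pi_3 = 160/741

Verification (pi * P):
  124/741*1/9 + 242/741*1/9 + 215/741*2/9 + 160/741*2/9 = 124/741 = pi_0  (ok)
  124/741*5/9 + 242/741*4/9 + 215/741*2/9 + 160/741*1/9 = 242/741 = pi_1  (ok)
  124/741*2/9 + 242/741*1/9 + 215/741*1/3 + 160/741*5/9 = 215/741 = pi_2  (ok)
  124/741*1/9 + 242/741*1/3 + 215/741*2/9 + 160/741*1/9 = 160/741 = pi_3  (ok)

Answer: 124/741 242/741 215/741 160/741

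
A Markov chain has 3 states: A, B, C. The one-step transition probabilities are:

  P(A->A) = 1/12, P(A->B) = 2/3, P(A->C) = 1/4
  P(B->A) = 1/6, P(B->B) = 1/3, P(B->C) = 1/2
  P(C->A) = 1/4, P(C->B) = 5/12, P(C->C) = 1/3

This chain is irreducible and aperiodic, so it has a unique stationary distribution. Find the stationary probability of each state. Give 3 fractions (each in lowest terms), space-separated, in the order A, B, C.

Answer: 34/185 79/185 72/185

Derivation:
The stationary distribution satisfies pi = pi * P, i.e.:
  pi_A = 1/12*pi_A + 1/6*pi_B + 1/4*pi_C
  pi_B = 2/3*pi_A + 1/3*pi_B + 5/12*pi_C
  pi_C = 1/4*pi_A + 1/2*pi_B + 1/3*pi_C
with normalization: pi_A + pi_B + pi_C = 1.

Using the first 2 balance equations plus normalization, the linear system A*pi = b is:
  [-11/12, 1/6, 1/4] . pi = 0
  [2/3, -2/3, 5/12] . pi = 0
  [1, 1, 1] . pi = 1

Solving yields:
  pi_A = 34/185
  pi_B = 79/185
  pi_C = 72/185

Verification (pi * P):
  34/185*1/12 + 79/185*1/6 + 72/185*1/4 = 34/185 = pi_A  (ok)
  34/185*2/3 + 79/185*1/3 + 72/185*5/12 = 79/185 = pi_B  (ok)
  34/185*1/4 + 79/185*1/2 + 72/185*1/3 = 72/185 = pi_C  (ok)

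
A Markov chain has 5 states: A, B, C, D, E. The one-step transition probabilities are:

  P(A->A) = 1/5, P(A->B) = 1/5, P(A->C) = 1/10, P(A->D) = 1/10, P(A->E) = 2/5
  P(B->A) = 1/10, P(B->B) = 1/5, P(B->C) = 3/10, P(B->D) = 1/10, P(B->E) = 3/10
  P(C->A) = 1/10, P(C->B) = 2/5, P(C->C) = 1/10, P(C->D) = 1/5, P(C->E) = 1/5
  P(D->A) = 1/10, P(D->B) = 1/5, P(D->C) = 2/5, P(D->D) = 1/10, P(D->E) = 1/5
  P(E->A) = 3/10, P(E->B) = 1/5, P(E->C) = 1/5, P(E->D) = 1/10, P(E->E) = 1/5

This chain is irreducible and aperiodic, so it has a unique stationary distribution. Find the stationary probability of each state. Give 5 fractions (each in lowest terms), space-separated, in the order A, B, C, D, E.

The stationary distribution satisfies pi = pi * P, i.e.:
  pi_A = 1/5*pi_A + 1/10*pi_B + 1/10*pi_C + 1/10*pi_D + 3/10*pi_E
  pi_B = 1/5*pi_A + 1/5*pi_B + 2/5*pi_C + 1/5*pi_D + 1/5*pi_E
  pi_C = 1/10*pi_A + 3/10*pi_B + 1/10*pi_C + 2/5*pi_D + 1/5*pi_E
  pi_D = 1/10*pi_A + 1/10*pi_B + 1/5*pi_C + 1/10*pi_D + 1/10*pi_E
  pi_E = 2/5*pi_A + 3/10*pi_B + 1/5*pi_C + 1/5*pi_D + 1/5*pi_E
with normalization: pi_A + pi_B + pi_C + pi_D + pi_E = 1.

Using the first 4 balance equations plus normalization, the linear system A*pi = b is:
  [-4/5, 1/10, 1/10, 1/10, 3/10] . pi = 0
  [1/5, -4/5, 2/5, 1/5, 1/5] . pi = 0
  [1/10, 3/10, -9/10, 2/5, 1/5] . pi = 0
  [1/10, 1/10, 1/5, -9/10, 1/10] . pi = 0
  [1, 1, 1, 1, 1] . pi = 1

Solving yields:
  pi_A = 16/95
  pi_B = 23/95
  pi_C = 4/19
  pi_D = 23/190
  pi_E = 49/190

Verification (pi * P):
  16/95*1/5 + 23/95*1/10 + 4/19*1/10 + 23/190*1/10 + 49/190*3/10 = 16/95 = pi_A  (ok)
  16/95*1/5 + 23/95*1/5 + 4/19*2/5 + 23/190*1/5 + 49/190*1/5 = 23/95 = pi_B  (ok)
  16/95*1/10 + 23/95*3/10 + 4/19*1/10 + 23/190*2/5 + 49/190*1/5 = 4/19 = pi_C  (ok)
  16/95*1/10 + 23/95*1/10 + 4/19*1/5 + 23/190*1/10 + 49/190*1/10 = 23/190 = pi_D  (ok)
  16/95*2/5 + 23/95*3/10 + 4/19*1/5 + 23/190*1/5 + 49/190*1/5 = 49/190 = pi_E  (ok)

Answer: 16/95 23/95 4/19 23/190 49/190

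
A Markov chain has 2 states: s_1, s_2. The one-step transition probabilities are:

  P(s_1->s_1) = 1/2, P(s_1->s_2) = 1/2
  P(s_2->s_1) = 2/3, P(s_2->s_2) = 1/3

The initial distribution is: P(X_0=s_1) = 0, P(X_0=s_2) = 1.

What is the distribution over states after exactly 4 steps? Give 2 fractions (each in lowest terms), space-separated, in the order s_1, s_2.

Propagating the distribution step by step (d_{t+1} = d_t * P):
d_0 = (s_1=0, s_2=1)
  d_1[s_1] = 0*1/2 + 1*2/3 = 2/3
  d_1[s_2] = 0*1/2 + 1*1/3 = 1/3
d_1 = (s_1=2/3, s_2=1/3)
  d_2[s_1] = 2/3*1/2 + 1/3*2/3 = 5/9
  d_2[s_2] = 2/3*1/2 + 1/3*1/3 = 4/9
d_2 = (s_1=5/9, s_2=4/9)
  d_3[s_1] = 5/9*1/2 + 4/9*2/3 = 31/54
  d_3[s_2] = 5/9*1/2 + 4/9*1/3 = 23/54
d_3 = (s_1=31/54, s_2=23/54)
  d_4[s_1] = 31/54*1/2 + 23/54*2/3 = 185/324
  d_4[s_2] = 31/54*1/2 + 23/54*1/3 = 139/324
d_4 = (s_1=185/324, s_2=139/324)

Answer: 185/324 139/324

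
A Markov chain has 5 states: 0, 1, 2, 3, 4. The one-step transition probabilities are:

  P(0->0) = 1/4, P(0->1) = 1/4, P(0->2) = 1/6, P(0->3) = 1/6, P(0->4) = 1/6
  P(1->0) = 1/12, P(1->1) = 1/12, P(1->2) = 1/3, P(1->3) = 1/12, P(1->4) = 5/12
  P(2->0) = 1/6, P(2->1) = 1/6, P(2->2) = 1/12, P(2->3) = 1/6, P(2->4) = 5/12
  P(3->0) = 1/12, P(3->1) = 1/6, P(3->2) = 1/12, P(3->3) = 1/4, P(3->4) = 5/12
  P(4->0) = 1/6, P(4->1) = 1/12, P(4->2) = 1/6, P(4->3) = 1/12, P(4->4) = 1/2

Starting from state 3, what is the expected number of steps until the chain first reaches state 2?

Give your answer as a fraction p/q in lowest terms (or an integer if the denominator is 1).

Let h_i = expected steps to first reach 2 from state i.
Boundary: h_2 = 0.
First-step equations for the other states:
  h_0 = 1 + 1/4*h_0 + 1/4*h_1 + 1/6*h_2 + 1/6*h_3 + 1/6*h_4
  h_1 = 1 + 1/12*h_0 + 1/12*h_1 + 1/3*h_2 + 1/12*h_3 + 5/12*h_4
  h_3 = 1 + 1/12*h_0 + 1/6*h_1 + 1/12*h_2 + 1/4*h_3 + 5/12*h_4
  h_4 = 1 + 1/6*h_0 + 1/12*h_1 + 1/6*h_2 + 1/12*h_3 + 1/2*h_4

Substituting h_2 = 0 and rearranging gives the linear system (I - Q) h = 1:
  [3/4, -1/4, -1/6, -1/6] . (h_0, h_1, h_3, h_4) = 1
  [-1/12, 11/12, -1/12, -5/12] . (h_0, h_1, h_3, h_4) = 1
  [-1/12, -1/6, 3/4, -5/12] . (h_0, h_1, h_3, h_4) = 1
  [-1/6, -1/12, -1/12, 1/2] . (h_0, h_1, h_3, h_4) = 1

Solving yields:
  h_0 = 15876/2873
  h_1 = 13560/2873
  h_3 = 1356/221
  h_4 = 16236/2873

Starting state is 3, so the expected hitting time is h_3 = 1356/221.

Answer: 1356/221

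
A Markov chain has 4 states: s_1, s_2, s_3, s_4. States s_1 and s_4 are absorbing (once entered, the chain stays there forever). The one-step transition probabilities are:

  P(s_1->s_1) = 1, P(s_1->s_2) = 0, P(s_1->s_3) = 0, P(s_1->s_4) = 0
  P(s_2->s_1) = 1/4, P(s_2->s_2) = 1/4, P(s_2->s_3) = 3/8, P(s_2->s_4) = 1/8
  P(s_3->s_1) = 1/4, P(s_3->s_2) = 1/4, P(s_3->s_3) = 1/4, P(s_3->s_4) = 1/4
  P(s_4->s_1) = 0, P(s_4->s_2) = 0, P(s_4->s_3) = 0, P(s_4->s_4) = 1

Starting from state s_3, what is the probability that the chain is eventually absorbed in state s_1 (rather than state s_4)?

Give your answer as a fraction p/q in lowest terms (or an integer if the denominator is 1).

Answer: 8/15

Derivation:
Let a_i = P(absorbed in s_1 | start in state i).
Boundary conditions: a_s_1 = 1, a_s_4 = 0.
For each transient state i, a_i = sum_j P(i->j) * a_j:
  a_s_2 = 1/4*a_s_1 + 1/4*a_s_2 + 3/8*a_s_3 + 1/8*a_s_4
  a_s_3 = 1/4*a_s_1 + 1/4*a_s_2 + 1/4*a_s_3 + 1/4*a_s_4

Substituting a_s_1 = 1 and a_s_4 = 0, rearrange to (I - Q) a = r where r[i] = P(i -> s_1):
  [3/4, -3/8] . (a_s_2, a_s_3) = 1/4
  [-1/4, 3/4] . (a_s_2, a_s_3) = 1/4

Solving yields:
  a_s_2 = 3/5
  a_s_3 = 8/15

Starting state is s_3, so the absorption probability is a_s_3 = 8/15.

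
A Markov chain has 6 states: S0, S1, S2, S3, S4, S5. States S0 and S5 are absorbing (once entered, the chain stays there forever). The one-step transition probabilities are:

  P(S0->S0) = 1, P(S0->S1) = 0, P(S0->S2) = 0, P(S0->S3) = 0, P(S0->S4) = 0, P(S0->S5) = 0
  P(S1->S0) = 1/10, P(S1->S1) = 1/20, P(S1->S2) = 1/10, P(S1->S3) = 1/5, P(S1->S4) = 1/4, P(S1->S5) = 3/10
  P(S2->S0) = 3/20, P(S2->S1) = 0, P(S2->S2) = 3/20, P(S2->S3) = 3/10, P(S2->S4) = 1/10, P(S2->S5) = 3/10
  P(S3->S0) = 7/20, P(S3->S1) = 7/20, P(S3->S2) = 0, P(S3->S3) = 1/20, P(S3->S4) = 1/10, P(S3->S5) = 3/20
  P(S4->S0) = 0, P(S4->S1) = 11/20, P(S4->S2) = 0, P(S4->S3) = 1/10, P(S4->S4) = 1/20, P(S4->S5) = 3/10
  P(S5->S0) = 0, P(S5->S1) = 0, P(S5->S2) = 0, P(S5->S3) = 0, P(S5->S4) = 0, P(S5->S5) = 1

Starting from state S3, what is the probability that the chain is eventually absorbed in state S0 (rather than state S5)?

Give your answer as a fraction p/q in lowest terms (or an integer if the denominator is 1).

Answer: 7051/13844

Derivation:
Let a_i = P(absorbed in S0 | start in state i).
Boundary conditions: a_S0 = 1, a_S5 = 0.
For each transient state i, a_i = sum_j P(i->j) * a_j:
  a_S1 = 1/10*a_S0 + 1/20*a_S1 + 1/10*a_S2 + 1/5*a_S3 + 1/4*a_S4 + 3/10*a_S5
  a_S2 = 3/20*a_S0 + 0*a_S1 + 3/20*a_S2 + 3/10*a_S3 + 1/10*a_S4 + 3/10*a_S5
  a_S3 = 7/20*a_S0 + 7/20*a_S1 + 0*a_S2 + 1/20*a_S3 + 1/10*a_S4 + 3/20*a_S5
  a_S4 = 0*a_S0 + 11/20*a_S1 + 0*a_S2 + 1/10*a_S3 + 1/20*a_S4 + 3/10*a_S5

Substituting a_S0 = 1 and a_S5 = 0, rearrange to (I - Q) a = r where r[i] = P(i -> S0):
  [19/20, -1/10, -1/5, -1/4] . (a_S1, a_S2, a_S3, a_S4) = 1/10
  [0, 17/20, -3/10, -1/10] . (a_S1, a_S2, a_S3, a_S4) = 3/20
  [-7/20, 0, 19/20, -1/10] . (a_S1, a_S2, a_S3, a_S4) = 7/20
  [-11/20, 0, -1/10, 19/20] . (a_S1, a_S2, a_S3, a_S4) = 0

Solving yields:
  a_S1 = 4361/13844
  a_S2 = 1329/3461
  a_S3 = 7051/13844
  a_S4 = 3267/13844

Starting state is S3, so the absorption probability is a_S3 = 7051/13844.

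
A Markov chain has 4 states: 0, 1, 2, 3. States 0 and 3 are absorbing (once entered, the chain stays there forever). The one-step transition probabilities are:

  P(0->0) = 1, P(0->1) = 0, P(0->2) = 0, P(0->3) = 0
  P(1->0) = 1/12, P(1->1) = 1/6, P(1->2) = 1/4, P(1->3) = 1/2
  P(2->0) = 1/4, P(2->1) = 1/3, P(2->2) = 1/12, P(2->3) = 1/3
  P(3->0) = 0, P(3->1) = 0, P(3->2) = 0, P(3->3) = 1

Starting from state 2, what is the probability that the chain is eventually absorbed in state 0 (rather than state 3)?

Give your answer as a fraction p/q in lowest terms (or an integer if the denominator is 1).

Let a_i = P(absorbed in 0 | start in state i).
Boundary conditions: a_0 = 1, a_3 = 0.
For each transient state i, a_i = sum_j P(i->j) * a_j:
  a_1 = 1/12*a_0 + 1/6*a_1 + 1/4*a_2 + 1/2*a_3
  a_2 = 1/4*a_0 + 1/3*a_1 + 1/12*a_2 + 1/3*a_3

Substituting a_0 = 1 and a_3 = 0, rearrange to (I - Q) a = r where r[i] = P(i -> 0):
  [5/6, -1/4] . (a_1, a_2) = 1/12
  [-1/3, 11/12] . (a_1, a_2) = 1/4

Solving yields:
  a_1 = 10/49
  a_2 = 17/49

Starting state is 2, so the absorption probability is a_2 = 17/49.

Answer: 17/49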